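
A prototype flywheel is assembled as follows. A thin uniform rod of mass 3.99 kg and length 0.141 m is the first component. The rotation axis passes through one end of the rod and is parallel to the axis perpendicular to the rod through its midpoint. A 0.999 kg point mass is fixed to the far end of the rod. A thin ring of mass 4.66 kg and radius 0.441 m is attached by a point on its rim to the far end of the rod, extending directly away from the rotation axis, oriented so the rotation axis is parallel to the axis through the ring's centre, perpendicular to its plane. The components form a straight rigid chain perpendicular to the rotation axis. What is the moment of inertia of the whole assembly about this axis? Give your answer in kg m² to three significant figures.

Thin rod: I_cm = (1/12)ML² = (1/12)(3.99)(0.141)² = 0.0066104 kg m²; centre at d = 0.0705 m, so I = I_cm + Md² gives I = 0.0066104 + (3.99)(0.0705)² = 0.026442 kg m².
Point mass: I_cm = 0; centre at d = 0.0705 + 0.0705 = 0.141 m, so I = I_cm + Md² gives I = 0 + (0.999)(0.141)² = 0.019861 kg m².
Thin ring: I_cm = MR² = (4.66)(0.441)² = 0.90628 kg m²; centre at d = 0.0705 + 0.0705 + 0.441 = 0.582 m, so I = I_cm + Md² gives I = 0.90628 + (4.66)(0.582)² = 2.4847 kg m².
Total I = 0.026442 + 0.019861 + 2.4847 = 2.531 kg m².

2.53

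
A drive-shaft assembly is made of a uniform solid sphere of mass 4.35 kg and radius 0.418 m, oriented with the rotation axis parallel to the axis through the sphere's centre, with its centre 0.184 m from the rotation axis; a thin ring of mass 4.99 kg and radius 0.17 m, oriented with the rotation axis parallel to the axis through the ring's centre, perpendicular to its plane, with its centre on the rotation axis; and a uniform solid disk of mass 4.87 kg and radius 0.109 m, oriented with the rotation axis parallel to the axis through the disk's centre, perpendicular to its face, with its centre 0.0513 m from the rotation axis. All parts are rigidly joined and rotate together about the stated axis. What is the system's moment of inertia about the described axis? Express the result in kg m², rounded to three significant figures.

0.637

Solid sphere: I_cm = (2/5)MR² = (2/5)(4.35)(0.418)² = 0.30402 kg m²; centre at d = 0.184 m, so the parallel axis theorem gives I = 0.30402 + (4.35)(0.184)² = 0.45129 kg m².
Thin ring: I_cm = MR² = (4.99)(0.17)² = 0.14421 kg m²; axis through the centre, so I = 0.14421 kg m².
Solid disk: I_cm = (1/2)MR² = (1/2)(4.87)(0.109)² = 0.02893 kg m²; centre at d = 0.0513 m, so the parallel axis theorem gives I = 0.02893 + (4.87)(0.0513)² = 0.041747 kg m².
Total I = 0.45129 + 0.14421 + 0.041747 = 0.63725 kg m².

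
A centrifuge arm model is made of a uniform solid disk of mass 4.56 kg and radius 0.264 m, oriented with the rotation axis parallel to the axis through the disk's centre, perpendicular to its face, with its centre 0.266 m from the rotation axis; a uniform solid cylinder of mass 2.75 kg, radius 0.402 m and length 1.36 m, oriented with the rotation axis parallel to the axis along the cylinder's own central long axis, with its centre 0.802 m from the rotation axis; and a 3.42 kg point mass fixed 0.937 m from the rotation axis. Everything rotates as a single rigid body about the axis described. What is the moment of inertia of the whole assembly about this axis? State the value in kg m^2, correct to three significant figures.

Solid disk: I_cm = (1/2)MR² = (1/2)(4.56)(0.264)² = 0.15891 kg m^2; centre at d = 0.266 m, so the parallel axis theorem gives I = 0.15891 + (4.56)(0.266)² = 0.48155 kg m^2.
Solid cylinder: I_cm = (1/2)MR² = (1/2)(2.75)(0.402)² = 0.22221 kg m^2; centre at d = 0.802 m, so the parallel axis theorem gives I = 0.22221 + (2.75)(0.802)² = 1.991 kg m^2.
Point mass: I_cm = 0; centre at d = 0.937 m, so the parallel axis theorem gives I = 0 + (3.42)(0.937)² = 3.0027 kg m^2.
Total I = 0.48155 + 1.991 + 3.0027 = 5.4752 kg m^2.

5.48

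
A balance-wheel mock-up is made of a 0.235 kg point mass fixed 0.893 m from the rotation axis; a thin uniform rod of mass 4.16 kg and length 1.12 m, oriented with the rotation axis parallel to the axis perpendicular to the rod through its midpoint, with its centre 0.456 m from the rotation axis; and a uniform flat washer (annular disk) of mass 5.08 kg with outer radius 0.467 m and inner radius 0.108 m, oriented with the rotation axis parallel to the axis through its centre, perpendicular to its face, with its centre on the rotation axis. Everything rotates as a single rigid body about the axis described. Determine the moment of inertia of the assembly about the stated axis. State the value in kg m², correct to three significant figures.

2.07

Point mass: I_cm = 0; centre at d = 0.893 m, so I = I_cm + Md² gives I = 0 + (0.235)(0.893)² = 0.1874 kg m².
Thin rod: I_cm = (1/12)ML² = (1/12)(4.16)(1.12)² = 0.43486 kg m²; centre at d = 0.456 m, so I = I_cm + Md² gives I = 0.43486 + (4.16)(0.456)² = 1.2999 kg m².
Annular disk: I_cm = (1/2)M(R²+r²) = (1/2)(5.08)[(0.467)² + (0.108)²] = 0.58357 kg m²; axis through the centre, so I = 0.58357 kg m².
Total I = 0.1874 + 1.2999 + 0.58357 = 2.0708 kg m².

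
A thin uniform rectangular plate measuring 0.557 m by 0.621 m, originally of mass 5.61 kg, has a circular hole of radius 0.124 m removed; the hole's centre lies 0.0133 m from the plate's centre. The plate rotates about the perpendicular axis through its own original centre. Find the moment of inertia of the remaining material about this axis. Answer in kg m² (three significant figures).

0.319

Unpierced body about its centre: I₀ = (1/12)M(a²+b²) = (1/12)(5.61)[(0.557)² + (0.621)²] = 0.32533 kg m².
The removed disk has mass m = M·πr²/(ab) = (5.61)·π(0.124)²/(0.557·0.621) = 0.78345 kg (same uniform areal density).
Its moment of inertia about the rotation axis (parallel-axis theorem): I_hole = (1/2)mr² + md² = (1/2)(0.78345)(0.124)² + (0.78345)(0.0133)² = 0.0061617 kg m².
Treating the hole as negative mass, I = I₀ − I_hole = 0.32533 − 0.0061617 = 0.31917 kg m².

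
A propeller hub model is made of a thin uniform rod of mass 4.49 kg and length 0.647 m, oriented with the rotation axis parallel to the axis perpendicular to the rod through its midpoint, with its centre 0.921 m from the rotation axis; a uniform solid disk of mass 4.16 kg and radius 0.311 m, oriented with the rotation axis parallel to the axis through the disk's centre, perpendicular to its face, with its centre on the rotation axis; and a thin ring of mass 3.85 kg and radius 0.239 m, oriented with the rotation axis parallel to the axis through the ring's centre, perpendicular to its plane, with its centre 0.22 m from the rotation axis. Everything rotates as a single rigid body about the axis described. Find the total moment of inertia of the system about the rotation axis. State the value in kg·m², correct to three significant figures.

Thin rod: I_cm = (1/12)ML² = (1/12)(4.49)(0.647)² = 0.15663 kg·m²; centre at d = 0.921 m, so I = I_cm + Md² gives I = 0.15663 + (4.49)(0.921)² = 3.9652 kg·m².
Solid disk: I_cm = (1/2)MR² = (1/2)(4.16)(0.311)² = 0.20118 kg·m²; axis through the centre, so I = 0.20118 kg·m².
Thin ring: I_cm = MR² = (3.85)(0.239)² = 0.21992 kg·m²; centre at d = 0.22 m, so I = I_cm + Md² gives I = 0.21992 + (3.85)(0.22)² = 0.40626 kg·m².
Total I = 3.9652 + 0.20118 + 0.40626 = 4.5727 kg·m².

4.57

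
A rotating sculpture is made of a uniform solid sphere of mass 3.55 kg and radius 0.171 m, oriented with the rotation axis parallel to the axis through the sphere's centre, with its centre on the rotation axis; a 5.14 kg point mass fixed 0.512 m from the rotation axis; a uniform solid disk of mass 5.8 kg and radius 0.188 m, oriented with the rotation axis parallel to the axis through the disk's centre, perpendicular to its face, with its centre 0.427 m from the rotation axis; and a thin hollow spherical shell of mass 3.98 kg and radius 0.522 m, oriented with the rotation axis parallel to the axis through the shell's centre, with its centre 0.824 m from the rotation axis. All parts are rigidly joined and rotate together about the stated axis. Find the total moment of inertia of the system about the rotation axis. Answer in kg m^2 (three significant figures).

5.97

Solid sphere: I_cm = (2/5)MR² = (2/5)(3.55)(0.171)² = 0.041522 kg m^2; axis through the centre, so I = 0.041522 kg m^2.
Point mass: I_cm = 0; centre at d = 0.512 m, so the parallel axis theorem gives I = 0 + (5.14)(0.512)² = 1.3474 kg m^2.
Solid disk: I_cm = (1/2)MR² = (1/2)(5.8)(0.188)² = 0.1025 kg m^2; centre at d = 0.427 m, so the parallel axis theorem gives I = 0.1025 + (5.8)(0.427)² = 1.16 kg m^2.
Spherical shell: I_cm = (2/3)MR² = (2/3)(3.98)(0.522)² = 0.72299 kg m^2; centre at d = 0.824 m, so the parallel axis theorem gives I = 0.72299 + (3.98)(0.824)² = 3.4253 kg m^2.
Total I = 0.041522 + 1.3474 + 1.16 + 3.4253 = 5.9743 kg m^2.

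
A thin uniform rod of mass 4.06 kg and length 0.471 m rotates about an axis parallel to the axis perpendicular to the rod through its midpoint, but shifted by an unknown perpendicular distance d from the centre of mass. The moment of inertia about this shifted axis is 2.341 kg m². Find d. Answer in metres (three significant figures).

About the centre-of-mass axis, I_cm = (1/12)ML² = (1/12)(4.06)(0.471)² = 0.075056 kg m².
Parallel axis theorem: I = I_cm + Md², so Md² = 2.341 − 0.075056 = 2.2659 kg m².
d = √(2.2659 / 4.06) = 0.74707 m.

0.747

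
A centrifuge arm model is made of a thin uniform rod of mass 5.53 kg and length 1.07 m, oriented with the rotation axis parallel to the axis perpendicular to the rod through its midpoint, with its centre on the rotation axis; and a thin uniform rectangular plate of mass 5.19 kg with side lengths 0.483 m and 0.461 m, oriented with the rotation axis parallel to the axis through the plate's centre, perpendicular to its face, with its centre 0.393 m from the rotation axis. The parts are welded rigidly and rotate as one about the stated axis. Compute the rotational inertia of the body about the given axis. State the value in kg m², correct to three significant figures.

Thin rod: I_cm = (1/12)ML² = (1/12)(5.53)(1.07)² = 0.52761 kg m²; axis through the centre, so I = 0.52761 kg m².
Rectangular plate: I_cm = (1/12)M(a²+b²) = (1/12)(5.19)[(0.483)² + (0.461)²] = 0.19281 kg m²; centre at d = 0.393 m, so the parallel axis theorem gives I = 0.19281 + (5.19)(0.393)² = 0.9944 kg m².
Total I = 0.52761 + 0.9944 = 1.522 kg m².

1.52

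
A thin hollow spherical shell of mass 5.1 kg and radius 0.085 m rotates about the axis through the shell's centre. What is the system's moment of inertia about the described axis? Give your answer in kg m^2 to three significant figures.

I_cm = (2/3)MR² = (2/3)(5.1)(0.085)² = 0.024565 kg m^2; axis through the centre, so I = 0.024565 kg m^2.

0.0246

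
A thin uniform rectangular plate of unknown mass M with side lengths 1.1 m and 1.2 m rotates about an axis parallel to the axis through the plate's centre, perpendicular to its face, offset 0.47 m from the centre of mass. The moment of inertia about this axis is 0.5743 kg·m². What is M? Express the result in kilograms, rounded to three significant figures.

I = I_cm + Md² = (1/12)M(a²+b²) + Md² = M·[0.0833333·[(1.1)² + (1.2)²] + (0.47)²] = M·0.44173.
So M = 0.5743 / 0.44173 = 1.3001 kg.

1.30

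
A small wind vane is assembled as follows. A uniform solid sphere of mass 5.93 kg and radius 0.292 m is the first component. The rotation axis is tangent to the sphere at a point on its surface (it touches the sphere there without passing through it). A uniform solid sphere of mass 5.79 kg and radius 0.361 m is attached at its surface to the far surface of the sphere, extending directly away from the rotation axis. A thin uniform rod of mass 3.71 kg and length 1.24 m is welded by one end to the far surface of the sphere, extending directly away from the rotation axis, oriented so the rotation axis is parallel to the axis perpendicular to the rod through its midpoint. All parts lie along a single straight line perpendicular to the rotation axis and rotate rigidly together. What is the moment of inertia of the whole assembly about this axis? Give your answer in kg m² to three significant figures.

Solid sphere: I_cm = (2/5)MR² = (2/5)(5.93)(0.292)² = 0.20225 kg m²; centre at d = 0.292 m, so I = I_cm + Md² gives I = 0.20225 + (5.93)(0.292)² = 0.70786 kg m².
Solid sphere: I_cm = (2/5)MR² = (2/5)(5.79)(0.361)² = 0.30182 kg m²; centre at d = 0.292 + 0.292 + 0.361 = 0.945 m, so I = I_cm + Md² gives I = 0.30182 + (5.79)(0.945)² = 5.4724 kg m².
Thin rod: I_cm = (1/12)ML² = (1/12)(3.71)(1.24)² = 0.47537 kg m²; centre at d = 0.292 + 0.292 + 0.361 + 0.361 + 0.62 = 1.926 m, so I = I_cm + Md² gives I = 0.47537 + (3.71)(1.926)² = 14.238 kg m².
Total I = 0.70786 + 5.4724 + 14.238 = 20.418 kg m².

20.4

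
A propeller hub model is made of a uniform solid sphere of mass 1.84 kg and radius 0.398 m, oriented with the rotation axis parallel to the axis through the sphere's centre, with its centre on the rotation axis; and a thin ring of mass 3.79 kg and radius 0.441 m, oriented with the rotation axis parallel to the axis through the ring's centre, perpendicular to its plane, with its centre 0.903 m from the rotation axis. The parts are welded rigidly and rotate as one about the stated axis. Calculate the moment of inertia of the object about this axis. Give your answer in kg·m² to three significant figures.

3.94

Solid sphere: I_cm = (2/5)MR² = (2/5)(1.84)(0.398)² = 0.11659 kg·m²; axis through the centre, so I = 0.11659 kg·m².
Thin ring: I_cm = MR² = (3.79)(0.441)² = 0.73708 kg·m²; centre at d = 0.903 m, so I = I_cm + Md² gives I = 0.73708 + (3.79)(0.903)² = 3.8275 kg·m².
Total I = 0.11659 + 3.8275 = 3.9441 kg·m².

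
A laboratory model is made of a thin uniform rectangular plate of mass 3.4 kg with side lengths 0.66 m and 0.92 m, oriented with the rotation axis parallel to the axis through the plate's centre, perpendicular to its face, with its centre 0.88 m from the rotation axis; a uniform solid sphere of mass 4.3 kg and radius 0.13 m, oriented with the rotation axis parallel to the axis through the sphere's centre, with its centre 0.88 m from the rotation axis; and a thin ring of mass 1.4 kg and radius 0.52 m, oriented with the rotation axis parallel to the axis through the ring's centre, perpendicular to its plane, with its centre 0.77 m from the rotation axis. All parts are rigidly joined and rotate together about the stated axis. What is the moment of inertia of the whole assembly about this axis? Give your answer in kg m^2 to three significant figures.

Rectangular plate: I_cm = (1/12)M(a²+b²) = (1/12)(3.4)[(0.66)² + (0.92)²] = 0.36323 kg m^2; centre at d = 0.88 m, so I = I_cm + Md² gives I = 0.36323 + (3.4)(0.88)² = 2.9962 kg m^2.
Solid sphere: I_cm = (2/5)MR² = (2/5)(4.3)(0.13)² = 0.029068 kg m^2; centre at d = 0.88 m, so I = I_cm + Md² gives I = 0.029068 + (4.3)(0.88)² = 3.359 kg m^2.
Thin ring: I_cm = MR² = (1.4)(0.52)² = 0.37856 kg m^2; centre at d = 0.77 m, so I = I_cm + Md² gives I = 0.37856 + (1.4)(0.77)² = 1.2086 kg m^2.
Total I = 2.9962 + 3.359 + 1.2086 = 7.5638 kg m^2.

7.56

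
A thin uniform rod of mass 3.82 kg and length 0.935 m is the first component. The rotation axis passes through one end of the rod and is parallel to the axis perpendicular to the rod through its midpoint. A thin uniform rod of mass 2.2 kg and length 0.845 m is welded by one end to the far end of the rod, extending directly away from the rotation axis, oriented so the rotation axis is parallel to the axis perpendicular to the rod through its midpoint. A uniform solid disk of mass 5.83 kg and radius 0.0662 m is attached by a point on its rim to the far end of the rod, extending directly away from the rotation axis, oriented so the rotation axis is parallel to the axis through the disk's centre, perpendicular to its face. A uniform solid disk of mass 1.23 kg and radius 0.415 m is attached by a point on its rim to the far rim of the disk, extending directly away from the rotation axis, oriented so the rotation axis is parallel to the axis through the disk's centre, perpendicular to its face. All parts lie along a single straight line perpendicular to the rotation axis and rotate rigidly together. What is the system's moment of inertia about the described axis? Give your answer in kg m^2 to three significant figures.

Thin rod: I_cm = (1/12)ML² = (1/12)(3.82)(0.935)² = 0.27829 kg m^2; centre at d = 0.4675 m, so the parallel axis theorem gives I = 0.27829 + (3.82)(0.4675)² = 1.1132 kg m^2.
Thin rod: I_cm = (1/12)ML² = (1/12)(2.2)(0.845)² = 0.1309 kg m^2; centre at d = 0.4675 + 0.4675 + 0.4225 = 1.3575 m, so the parallel axis theorem gives I = 0.1309 + (2.2)(1.3575)² = 4.1851 kg m^2.
Solid disk: I_cm = (1/2)MR² = (1/2)(5.83)(0.0662)² = 0.012775 kg m^2; centre at d = 0.4675 + 0.4675 + 0.4225 + 0.4225 + 0.0662 = 1.8462 m, so the parallel axis theorem gives I = 0.012775 + (5.83)(1.8462)² = 19.884 kg m^2.
Solid disk: I_cm = (1/2)MR² = (1/2)(1.23)(0.415)² = 0.10592 kg m^2; centre at d = 0.4675 + 0.4675 + 0.4225 + 0.4225 + 0.0662 + 0.0662 + 0.415 = 2.3274 m, so the parallel axis theorem gives I = 0.10592 + (1.23)(2.3274)² = 6.7686 kg m^2.
Total I = 1.1132 + 4.1851 + 19.884 + 6.7686 = 31.951 kg m^2.

32.0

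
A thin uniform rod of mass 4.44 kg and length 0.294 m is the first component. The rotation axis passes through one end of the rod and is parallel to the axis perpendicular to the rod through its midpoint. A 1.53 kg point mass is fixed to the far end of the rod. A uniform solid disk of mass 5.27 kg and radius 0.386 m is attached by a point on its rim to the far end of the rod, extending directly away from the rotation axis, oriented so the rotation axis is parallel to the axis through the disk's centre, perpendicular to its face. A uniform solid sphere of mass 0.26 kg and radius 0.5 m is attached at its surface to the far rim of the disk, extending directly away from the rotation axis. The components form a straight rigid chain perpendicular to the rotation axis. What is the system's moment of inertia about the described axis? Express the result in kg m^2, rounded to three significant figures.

3.75

Thin rod: I_cm = (1/12)ML² = (1/12)(4.44)(0.294)² = 0.031981 kg m^2; centre at d = 0.147 m, so the parallel axis theorem gives I = 0.031981 + (4.44)(0.147)² = 0.12793 kg m^2.
Point mass: I_cm = 0; centre at d = 0.147 + 0.147 = 0.294 m, so the parallel axis theorem gives I = 0 + (1.53)(0.294)² = 0.13225 kg m^2.
Solid disk: I_cm = (1/2)MR² = (1/2)(5.27)(0.386)² = 0.3926 kg m^2; centre at d = 0.147 + 0.147 + 0.386 = 0.68 m, so the parallel axis theorem gives I = 0.3926 + (5.27)(0.68)² = 2.8295 kg m^2.
Solid sphere: I_cm = (2/5)MR² = (2/5)(0.26)(0.5)² = 0.026 kg m^2; centre at d = 0.147 + 0.147 + 0.386 + 0.386 + 0.5 = 1.566 m, so the parallel axis theorem gives I = 0.026 + (0.26)(1.566)² = 0.66361 kg m^2.
Total I = 0.12793 + 0.13225 + 2.8295 + 0.66361 = 3.7532 kg m^2.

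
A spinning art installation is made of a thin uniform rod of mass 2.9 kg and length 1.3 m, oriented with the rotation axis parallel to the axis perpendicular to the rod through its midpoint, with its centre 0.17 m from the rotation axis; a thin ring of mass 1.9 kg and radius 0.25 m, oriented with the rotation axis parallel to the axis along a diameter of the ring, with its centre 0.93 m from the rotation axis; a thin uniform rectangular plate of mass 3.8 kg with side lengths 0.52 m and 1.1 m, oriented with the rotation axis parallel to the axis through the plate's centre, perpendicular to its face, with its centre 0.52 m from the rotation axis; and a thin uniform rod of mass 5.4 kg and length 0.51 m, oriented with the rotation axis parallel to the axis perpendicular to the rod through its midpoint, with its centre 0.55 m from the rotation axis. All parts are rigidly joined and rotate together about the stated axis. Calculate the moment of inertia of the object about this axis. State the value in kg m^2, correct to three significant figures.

5.44

Thin rod: I_cm = (1/12)ML² = (1/12)(2.9)(1.3)² = 0.40842 kg m^2; centre at d = 0.17 m, so the parallel axis theorem gives I = 0.40842 + (2.9)(0.17)² = 0.49223 kg m^2.
Thin ring: I_cm = (1/2)MR² = (1/2)(1.9)(0.25)² = 0.059375 kg m^2; centre at d = 0.93 m, so the parallel axis theorem gives I = 0.059375 + (1.9)(0.93)² = 1.7027 kg m^2.
Rectangular plate: I_cm = (1/12)M(a²+b²) = (1/12)(3.8)[(0.52)² + (1.1)²] = 0.46879 kg m^2; centre at d = 0.52 m, so the parallel axis theorem gives I = 0.46879 + (3.8)(0.52)² = 1.4963 kg m^2.
Thin rod: I_cm = (1/12)ML² = (1/12)(5.4)(0.51)² = 0.11704 kg m^2; centre at d = 0.55 m, so the parallel axis theorem gives I = 0.11704 + (5.4)(0.55)² = 1.7505 kg m^2.
Total I = 0.49223 + 1.7027 + 1.4963 + 1.7505 = 5.4418 kg m^2.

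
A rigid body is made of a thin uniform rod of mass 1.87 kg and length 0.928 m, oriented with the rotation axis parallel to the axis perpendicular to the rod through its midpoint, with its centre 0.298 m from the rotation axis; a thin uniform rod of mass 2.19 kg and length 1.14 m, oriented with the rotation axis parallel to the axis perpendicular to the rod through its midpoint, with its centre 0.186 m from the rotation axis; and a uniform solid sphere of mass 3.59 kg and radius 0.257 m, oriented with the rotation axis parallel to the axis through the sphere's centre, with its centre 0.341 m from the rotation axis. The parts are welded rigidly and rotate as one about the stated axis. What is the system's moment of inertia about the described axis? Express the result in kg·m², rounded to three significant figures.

1.13

Thin rod: I_cm = (1/12)ML² = (1/12)(1.87)(0.928)² = 0.1342 kg·m²; centre at d = 0.298 m, so I = I_cm + Md² gives I = 0.1342 + (1.87)(0.298)² = 0.30026 kg·m².
Thin rod: I_cm = (1/12)ML² = (1/12)(2.19)(1.14)² = 0.23718 kg·m²; centre at d = 0.186 m, so I = I_cm + Md² gives I = 0.23718 + (2.19)(0.186)² = 0.31294 kg·m².
Solid sphere: I_cm = (2/5)MR² = (2/5)(3.59)(0.257)² = 0.094846 kg·m²; centre at d = 0.341 m, so I = I_cm + Md² gives I = 0.094846 + (3.59)(0.341)² = 0.5123 kg·m².
Total I = 0.30026 + 0.31294 + 0.5123 = 1.1255 kg·m².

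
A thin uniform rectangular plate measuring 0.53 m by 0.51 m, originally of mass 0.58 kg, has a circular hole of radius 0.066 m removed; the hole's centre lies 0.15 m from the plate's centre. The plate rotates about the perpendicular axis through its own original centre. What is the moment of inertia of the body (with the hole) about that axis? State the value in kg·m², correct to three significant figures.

Unpierced body about its centre: I₀ = (1/12)M(a²+b²) = (1/12)(0.58)[(0.53)² + (0.51)²] = 0.026148 kg·m².
The removed disk has mass m = M·πr²/(ab) = (0.58)·π(0.066)²/(0.53·0.51) = 0.029364 kg (same uniform areal density).
Its moment of inertia about the rotation axis (parallel-axis theorem): I_hole = (1/2)mr² + md² = (1/2)(0.029364)(0.066)² + (0.029364)(0.15)² = 0.00072465 kg·m².
Treating the hole as negative mass, I = I₀ − I_hole = 0.026148 − 0.00072465 = 0.025424 kg·m².

0.0254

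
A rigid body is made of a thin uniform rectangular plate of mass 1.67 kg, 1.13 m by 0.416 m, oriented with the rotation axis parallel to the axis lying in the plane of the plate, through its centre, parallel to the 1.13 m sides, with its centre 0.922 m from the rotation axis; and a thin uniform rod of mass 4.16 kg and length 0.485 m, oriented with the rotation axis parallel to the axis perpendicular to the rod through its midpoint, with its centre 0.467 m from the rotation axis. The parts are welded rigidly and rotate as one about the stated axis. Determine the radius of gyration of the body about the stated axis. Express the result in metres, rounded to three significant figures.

Rectangular plate: I_cm = (1/12)Mb² = (1/12)(1.67)(0.416)² = 0.024084 kg m^2; centre at d = 0.922 m, so I = I_cm + Md² gives I = 0.024084 + (1.67)(0.922)² = 1.4437 kg m^2.
Thin rod: I_cm = (1/12)ML² = (1/12)(4.16)(0.485)² = 0.081545 kg m^2; centre at d = 0.467 m, so I = I_cm + Md² gives I = 0.081545 + (4.16)(0.467)² = 0.98879 kg m^2.
Total I = 2.4325 kg m^2; total mass M = 5.83 kg.
k = √(I/M) = √(2.4325/5.83) = 0.64594 m.

0.646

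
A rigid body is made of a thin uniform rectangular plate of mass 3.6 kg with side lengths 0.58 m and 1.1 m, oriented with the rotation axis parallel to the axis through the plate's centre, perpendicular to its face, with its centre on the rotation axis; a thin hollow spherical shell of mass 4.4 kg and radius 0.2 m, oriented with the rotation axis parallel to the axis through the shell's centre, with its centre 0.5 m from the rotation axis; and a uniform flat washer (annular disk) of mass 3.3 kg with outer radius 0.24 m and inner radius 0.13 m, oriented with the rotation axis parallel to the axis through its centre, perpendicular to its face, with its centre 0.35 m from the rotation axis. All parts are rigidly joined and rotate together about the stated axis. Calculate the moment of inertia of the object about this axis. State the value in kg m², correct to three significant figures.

2.21

Rectangular plate: I_cm = (1/12)M(a²+b²) = (1/12)(3.6)[(0.58)² + (1.1)²] = 0.46392 kg m²; axis through the centre, so I = 0.46392 kg m².
Spherical shell: I_cm = (2/3)MR² = (2/3)(4.4)(0.2)² = 0.11733 kg m²; centre at d = 0.5 m, so the parallel axis theorem gives I = 0.11733 + (4.4)(0.5)² = 1.2173 kg m².
Annular disk: I_cm = (1/2)M(R²+r²) = (1/2)(3.3)[(0.24)² + (0.13)²] = 0.12292 kg m²; centre at d = 0.35 m, so the parallel axis theorem gives I = 0.12292 + (3.3)(0.35)² = 0.52717 kg m².
Total I = 0.46392 + 1.2173 + 0.52717 = 2.2084 kg m².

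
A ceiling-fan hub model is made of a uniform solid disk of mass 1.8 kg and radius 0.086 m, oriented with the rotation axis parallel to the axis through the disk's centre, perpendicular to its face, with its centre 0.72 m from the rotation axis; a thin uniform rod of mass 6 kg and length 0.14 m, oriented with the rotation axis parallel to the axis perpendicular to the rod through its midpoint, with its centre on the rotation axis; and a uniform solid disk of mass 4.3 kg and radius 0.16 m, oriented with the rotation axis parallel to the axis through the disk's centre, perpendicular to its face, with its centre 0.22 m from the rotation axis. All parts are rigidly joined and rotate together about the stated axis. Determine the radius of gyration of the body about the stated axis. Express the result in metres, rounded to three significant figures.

Solid disk: I_cm = (1/2)MR² = (1/2)(1.8)(0.086)² = 0.0066564 kg·m²; centre at d = 0.72 m, so I = I_cm + Md² gives I = 0.0066564 + (1.8)(0.72)² = 0.93978 kg·m².
Thin rod: I_cm = (1/12)ML² = (1/12)(6)(0.14)² = 0.0098 kg·m²; axis through the centre, so I = 0.0098 kg·m².
Solid disk: I_cm = (1/2)MR² = (1/2)(4.3)(0.16)² = 0.05504 kg·m²; centre at d = 0.22 m, so I = I_cm + Md² gives I = 0.05504 + (4.3)(0.22)² = 0.26316 kg·m².
Total I = 1.2127 kg·m²; total mass M = 12.1 kg.
k = √(I/M) = √(1.2127/12.1) = 0.31659 m.

0.317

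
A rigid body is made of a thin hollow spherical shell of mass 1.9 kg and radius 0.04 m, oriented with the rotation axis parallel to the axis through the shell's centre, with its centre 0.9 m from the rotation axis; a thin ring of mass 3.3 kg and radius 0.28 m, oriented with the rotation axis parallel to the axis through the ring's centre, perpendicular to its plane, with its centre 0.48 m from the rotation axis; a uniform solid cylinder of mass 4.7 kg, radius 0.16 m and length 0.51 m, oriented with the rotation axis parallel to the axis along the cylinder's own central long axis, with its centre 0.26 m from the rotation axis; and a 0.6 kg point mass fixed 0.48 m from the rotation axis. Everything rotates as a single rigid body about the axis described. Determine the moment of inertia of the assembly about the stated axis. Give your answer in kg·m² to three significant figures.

Spherical shell: I_cm = (2/3)MR² = (2/3)(1.9)(0.04)² = 0.0020267 kg·m²; centre at d = 0.9 m, so the parallel axis theorem gives I = 0.0020267 + (1.9)(0.9)² = 1.541 kg·m².
Thin ring: I_cm = MR² = (3.3)(0.28)² = 0.25872 kg·m²; centre at d = 0.48 m, so the parallel axis theorem gives I = 0.25872 + (3.3)(0.48)² = 1.019 kg·m².
Solid cylinder: I_cm = (1/2)MR² = (1/2)(4.7)(0.16)² = 0.06016 kg·m²; centre at d = 0.26 m, so the parallel axis theorem gives I = 0.06016 + (4.7)(0.26)² = 0.37788 kg·m².
Point mass: I_cm = 0; centre at d = 0.48 m, so the parallel axis theorem gives I = 0 + (0.6)(0.48)² = 0.13824 kg·m².
Total I = 1.541 + 1.019 + 0.37788 + 0.13824 = 3.0762 kg·m².

3.08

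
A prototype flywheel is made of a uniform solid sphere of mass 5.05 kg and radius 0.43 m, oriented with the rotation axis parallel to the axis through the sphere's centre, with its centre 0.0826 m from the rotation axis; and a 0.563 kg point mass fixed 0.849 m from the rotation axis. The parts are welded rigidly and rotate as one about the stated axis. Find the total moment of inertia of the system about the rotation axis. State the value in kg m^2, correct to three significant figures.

Solid sphere: I_cm = (2/5)MR² = (2/5)(5.05)(0.43)² = 0.3735 kg m^2; centre at d = 0.0826 m, so I = I_cm + Md² gives I = 0.3735 + (5.05)(0.0826)² = 0.40795 kg m^2.
Point mass: I_cm = 0; centre at d = 0.849 m, so I = I_cm + Md² gives I = 0 + (0.563)(0.849)² = 0.40581 kg m^2.
Total I = 0.40795 + 0.40581 = 0.81376 kg m^2.

0.814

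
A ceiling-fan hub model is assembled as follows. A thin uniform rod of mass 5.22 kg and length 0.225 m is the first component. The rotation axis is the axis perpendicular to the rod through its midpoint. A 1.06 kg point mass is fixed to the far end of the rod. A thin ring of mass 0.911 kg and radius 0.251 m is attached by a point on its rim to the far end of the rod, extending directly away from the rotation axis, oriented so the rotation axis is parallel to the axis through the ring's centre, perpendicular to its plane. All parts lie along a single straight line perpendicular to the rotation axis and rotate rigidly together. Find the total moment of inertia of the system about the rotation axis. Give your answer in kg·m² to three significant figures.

0.213

Thin rod: I_cm = (1/12)ML² = (1/12)(5.22)(0.225)² = 0.022022 kg·m²; axis through the centre, so I = 0.022022 kg·m².
Point mass: I_cm = 0; centre at d = 0.1125 m, so I = I_cm + Md² gives I = 0 + (1.06)(0.1125)² = 0.013416 kg·m².
Thin ring: I_cm = MR² = (0.911)(0.251)² = 0.057394 kg·m²; centre at d = 0.1125 + 0.251 = 0.3635 m, so I = I_cm + Md² gives I = 0.057394 + (0.911)(0.3635)² = 0.17777 kg·m².
Total I = 0.022022 + 0.013416 + 0.17777 = 0.2132 kg·m².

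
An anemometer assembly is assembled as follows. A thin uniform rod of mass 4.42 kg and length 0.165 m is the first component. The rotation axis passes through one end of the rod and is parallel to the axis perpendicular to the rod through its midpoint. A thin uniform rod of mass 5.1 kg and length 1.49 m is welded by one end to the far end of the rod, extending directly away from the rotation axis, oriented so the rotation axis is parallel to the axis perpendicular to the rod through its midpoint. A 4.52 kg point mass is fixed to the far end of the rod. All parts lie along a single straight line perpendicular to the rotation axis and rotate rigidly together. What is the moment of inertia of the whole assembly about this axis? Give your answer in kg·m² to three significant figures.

17.6

Thin rod: I_cm = (1/12)ML² = (1/12)(4.42)(0.165)² = 0.010028 kg·m²; centre at d = 0.0825 m, so the parallel axis theorem gives I = 0.010028 + (4.42)(0.0825)² = 0.040112 kg·m².
Thin rod: I_cm = (1/12)ML² = (1/12)(5.1)(1.49)² = 0.94354 kg·m²; centre at d = 0.0825 + 0.0825 + 0.745 = 0.91 m, so the parallel axis theorem gives I = 0.94354 + (5.1)(0.91)² = 5.1669 kg·m².
Point mass: I_cm = 0; centre at d = 0.0825 + 0.0825 + 0.745 + 0.745 = 1.655 m, so the parallel axis theorem gives I = 0 + (4.52)(1.655)² = 12.38 kg·m².
Total I = 0.040112 + 5.1669 + 12.38 = 17.587 kg·m².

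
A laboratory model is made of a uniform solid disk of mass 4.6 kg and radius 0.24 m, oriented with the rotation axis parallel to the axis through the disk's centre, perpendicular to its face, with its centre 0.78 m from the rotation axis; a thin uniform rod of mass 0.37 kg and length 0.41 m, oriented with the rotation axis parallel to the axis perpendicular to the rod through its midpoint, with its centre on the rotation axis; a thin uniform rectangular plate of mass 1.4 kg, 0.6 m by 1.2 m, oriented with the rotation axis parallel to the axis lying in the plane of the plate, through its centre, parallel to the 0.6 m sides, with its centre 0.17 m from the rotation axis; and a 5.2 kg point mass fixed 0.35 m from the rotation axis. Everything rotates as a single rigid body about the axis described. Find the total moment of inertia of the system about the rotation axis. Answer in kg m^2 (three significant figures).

Solid disk: I_cm = (1/2)MR² = (1/2)(4.6)(0.24)² = 0.13248 kg m^2; centre at d = 0.78 m, so the parallel axis theorem gives I = 0.13248 + (4.6)(0.78)² = 2.9311 kg m^2.
Thin rod: I_cm = (1/12)ML² = (1/12)(0.37)(0.41)² = 0.0051831 kg m^2; axis through the centre, so I = 0.0051831 kg m^2.
Rectangular plate: I_cm = (1/12)Mb² = (1/12)(1.4)(1.2)² = 0.168 kg m^2; centre at d = 0.17 m, so the parallel axis theorem gives I = 0.168 + (1.4)(0.17)² = 0.20846 kg m^2.
Point mass: I_cm = 0; centre at d = 0.35 m, so the parallel axis theorem gives I = 0 + (5.2)(0.35)² = 0.637 kg m^2.
Total I = 2.9311 + 0.0051831 + 0.20846 + 0.637 = 3.7818 kg m^2.

3.78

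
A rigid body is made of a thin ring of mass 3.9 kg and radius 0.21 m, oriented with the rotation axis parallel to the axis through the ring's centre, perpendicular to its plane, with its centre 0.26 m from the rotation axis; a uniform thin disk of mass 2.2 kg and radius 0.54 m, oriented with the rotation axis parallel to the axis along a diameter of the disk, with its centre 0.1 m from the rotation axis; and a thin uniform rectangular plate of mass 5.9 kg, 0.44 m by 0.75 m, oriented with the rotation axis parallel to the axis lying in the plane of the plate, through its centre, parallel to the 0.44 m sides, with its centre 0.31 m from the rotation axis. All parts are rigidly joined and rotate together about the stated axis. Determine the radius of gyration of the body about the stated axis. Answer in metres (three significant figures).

Thin ring: I_cm = MR² = (3.9)(0.21)² = 0.17199 kg m²; centre at d = 0.26 m, so I = I_cm + Md² gives I = 0.17199 + (3.9)(0.26)² = 0.43563 kg m².
Thin disk: I_cm = (1/4)MR² = (1/4)(2.2)(0.54)² = 0.16038 kg m²; centre at d = 0.1 m, so I = I_cm + Md² gives I = 0.16038 + (2.2)(0.1)² = 0.18238 kg m².
Rectangular plate: I_cm = (1/12)Mb² = (1/12)(5.9)(0.75)² = 0.27656 kg m²; centre at d = 0.31 m, so I = I_cm + Md² gives I = 0.27656 + (5.9)(0.31)² = 0.84355 kg m².
Total I = 1.4616 kg m²; total mass M = 12 kg.
k = √(I/M) = √(1.4616/12) = 0.34899 m.

0.349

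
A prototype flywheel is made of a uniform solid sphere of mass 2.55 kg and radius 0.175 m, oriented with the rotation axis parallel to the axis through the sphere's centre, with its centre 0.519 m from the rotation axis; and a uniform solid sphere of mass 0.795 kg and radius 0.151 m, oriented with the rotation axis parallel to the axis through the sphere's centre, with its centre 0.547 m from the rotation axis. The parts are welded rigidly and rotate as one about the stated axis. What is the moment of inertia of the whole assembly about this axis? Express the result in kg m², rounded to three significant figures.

0.963

Solid sphere: I_cm = (2/5)MR² = (2/5)(2.55)(0.175)² = 0.031237 kg m²; centre at d = 0.519 m, so the parallel axis theorem gives I = 0.031237 + (2.55)(0.519)² = 0.71811 kg m².
Solid sphere: I_cm = (2/5)MR² = (2/5)(0.795)(0.151)² = 0.0072507 kg m²; centre at d = 0.547 m, so the parallel axis theorem gives I = 0.0072507 + (0.795)(0.547)² = 0.24512 kg m².
Total I = 0.71811 + 0.24512 = 0.96323 kg m².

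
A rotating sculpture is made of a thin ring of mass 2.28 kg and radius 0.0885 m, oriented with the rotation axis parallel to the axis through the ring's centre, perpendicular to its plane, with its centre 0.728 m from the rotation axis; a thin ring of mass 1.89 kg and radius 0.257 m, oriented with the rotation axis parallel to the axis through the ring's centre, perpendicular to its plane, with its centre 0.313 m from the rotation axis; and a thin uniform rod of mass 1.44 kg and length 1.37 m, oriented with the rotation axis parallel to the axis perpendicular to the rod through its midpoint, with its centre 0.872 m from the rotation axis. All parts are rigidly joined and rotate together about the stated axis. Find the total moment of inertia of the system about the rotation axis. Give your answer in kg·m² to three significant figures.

2.86

Thin ring: I_cm = MR² = (2.28)(0.0885)² = 0.017858 kg·m²; centre at d = 0.728 m, so I = I_cm + Md² gives I = 0.017858 + (2.28)(0.728)² = 1.2262 kg·m².
Thin ring: I_cm = MR² = (1.89)(0.257)² = 0.12483 kg·m²; centre at d = 0.313 m, so I = I_cm + Md² gives I = 0.12483 + (1.89)(0.313)² = 0.30999 kg·m².
Thin rod: I_cm = (1/12)ML² = (1/12)(1.44)(1.37)² = 0.22523 kg·m²; centre at d = 0.872 m, so I = I_cm + Md² gives I = 0.22523 + (1.44)(0.872)² = 1.3202 kg·m².
Total I = 1.2262 + 0.30999 + 1.3202 = 2.8564 kg·m².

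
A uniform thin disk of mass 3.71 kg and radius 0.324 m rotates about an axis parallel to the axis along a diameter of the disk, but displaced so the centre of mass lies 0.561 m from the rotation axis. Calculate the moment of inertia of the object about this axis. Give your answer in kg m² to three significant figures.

I_cm = (1/4)MR² = (1/4)(3.71)(0.324)² = 0.097365 kg m²; centre at d = 0.561 m, so the parallel axis theorem gives I = 0.097365 + (3.71)(0.561)² = 1.265 kg m².

1.26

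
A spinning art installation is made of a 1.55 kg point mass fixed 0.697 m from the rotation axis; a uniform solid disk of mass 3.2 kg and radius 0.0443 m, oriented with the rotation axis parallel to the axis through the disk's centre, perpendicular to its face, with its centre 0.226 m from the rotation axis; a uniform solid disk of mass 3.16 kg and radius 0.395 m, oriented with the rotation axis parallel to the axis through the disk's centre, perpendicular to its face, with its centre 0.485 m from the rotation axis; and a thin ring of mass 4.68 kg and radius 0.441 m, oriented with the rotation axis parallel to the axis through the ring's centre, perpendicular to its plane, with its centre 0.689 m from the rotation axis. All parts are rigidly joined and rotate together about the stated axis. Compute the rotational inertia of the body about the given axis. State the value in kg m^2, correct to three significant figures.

5.04

Point mass: I_cm = 0; centre at d = 0.697 m, so I = I_cm + Md² gives I = 0 + (1.55)(0.697)² = 0.753 kg m^2.
Solid disk: I_cm = (1/2)MR² = (1/2)(3.2)(0.0443)² = 0.00314 kg m^2; centre at d = 0.226 m, so I = I_cm + Md² gives I = 0.00314 + (3.2)(0.226)² = 0.16658 kg m^2.
Solid disk: I_cm = (1/2)MR² = (1/2)(3.16)(0.395)² = 0.24652 kg m^2; centre at d = 0.485 m, so I = I_cm + Md² gives I = 0.24652 + (3.16)(0.485)² = 0.98983 kg m^2.
Thin ring: I_cm = MR² = (4.68)(0.441)² = 0.91017 kg m^2; centre at d = 0.689 m, so I = I_cm + Md² gives I = 0.91017 + (4.68)(0.689)² = 3.1319 kg m^2.
Total I = 0.753 + 0.16658 + 0.98983 + 3.1319 = 5.0413 kg m^2.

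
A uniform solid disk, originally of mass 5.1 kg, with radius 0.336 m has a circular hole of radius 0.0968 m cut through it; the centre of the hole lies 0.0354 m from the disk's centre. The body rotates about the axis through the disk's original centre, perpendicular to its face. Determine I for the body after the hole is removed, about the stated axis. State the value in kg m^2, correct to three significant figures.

0.285

Unpierced body about its centre: I₀ = (1/2)MR² = (1/2)(5.1)(0.336)² = 0.28788 kg m^2.
The removed disk has mass m = M·(r/R)² = (5.1)(0.0968/0.336)² = 0.42329 kg (same uniform areal density).
Its moment of inertia about the rotation axis (parallel-axis theorem): I_hole = (1/2)mr² + md² = (1/2)(0.42329)(0.0968)² + (0.42329)(0.0354)² = 0.0025136 kg m^2.
Treating the hole as negative mass, I = I₀ − I_hole = 0.28788 − 0.0025136 = 0.28537 kg m^2.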